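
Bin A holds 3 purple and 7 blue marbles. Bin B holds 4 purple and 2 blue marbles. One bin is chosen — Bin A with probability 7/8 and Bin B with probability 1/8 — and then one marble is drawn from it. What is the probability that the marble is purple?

From Bin A: P(purple) = 3/10.
From Bin B: P(purple) = 4/6.
Total probability = (7/8)(3/10) + (1/8)(4/6) = 83/240.

83/240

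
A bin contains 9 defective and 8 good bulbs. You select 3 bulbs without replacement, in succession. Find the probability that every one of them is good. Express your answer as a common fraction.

7/85

P(every draw is good) = 8/17 × 7/16 × 6/15 = 336/4080 = 7/85.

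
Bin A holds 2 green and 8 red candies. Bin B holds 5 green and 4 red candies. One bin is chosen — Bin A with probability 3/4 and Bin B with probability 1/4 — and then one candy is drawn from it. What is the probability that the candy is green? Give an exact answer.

From Bin A: P(green) = 2/10.
From Bin B: P(green) = 5/9.
Total probability = (3/4)(2/10) + (1/4)(5/9) = 13/45.

13/45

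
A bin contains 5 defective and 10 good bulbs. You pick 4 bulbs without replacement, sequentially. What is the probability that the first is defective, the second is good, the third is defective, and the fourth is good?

Chain rule:
P = 5/15 × 10/14 × 4/13 × 9/12 = 1800/32760 = 5/91.

5/91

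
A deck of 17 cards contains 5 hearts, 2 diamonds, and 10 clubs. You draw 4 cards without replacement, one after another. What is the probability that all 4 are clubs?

3/34

P(all clubs) = 10/17 × 9/16 × 8/15 × 7/14 = 5040/57120 = 3/34.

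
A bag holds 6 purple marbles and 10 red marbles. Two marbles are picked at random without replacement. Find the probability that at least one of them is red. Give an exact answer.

7/8

P(no red) = 6/16 × 5/15 = 30/240 = 1/8.
P(at least one) = 1 − 1/8 = 7/8.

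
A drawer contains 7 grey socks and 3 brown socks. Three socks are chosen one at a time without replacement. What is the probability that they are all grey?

P(all grey) = 7/10 × 6/9 × 5/8 = 210/720 = 7/24.

7/24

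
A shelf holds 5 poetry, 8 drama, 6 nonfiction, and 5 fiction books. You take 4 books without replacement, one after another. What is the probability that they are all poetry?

P(all poetry) = 5/24 × 4/23 × 3/22 × 2/21 = 120/255024 = 5/10626.

5/10626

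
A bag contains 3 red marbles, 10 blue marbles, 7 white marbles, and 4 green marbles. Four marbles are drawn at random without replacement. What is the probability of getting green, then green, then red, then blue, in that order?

5/3542

Chain rule:
P = 4/24 × 3/23 × 3/22 × 10/21 = 360/255024 = 5/3542.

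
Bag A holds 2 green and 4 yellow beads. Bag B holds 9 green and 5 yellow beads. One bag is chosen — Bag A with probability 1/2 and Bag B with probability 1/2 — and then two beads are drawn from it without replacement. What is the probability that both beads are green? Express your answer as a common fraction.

631/2730

From Bag A: P(both green) = (2/6)(1/5) = 1/15.
From Bag B: P(both green) = (9/14)(8/13) = 36/91.
Total probability = (1/2)(1/15) + (1/2)(36/91) = 631/2730.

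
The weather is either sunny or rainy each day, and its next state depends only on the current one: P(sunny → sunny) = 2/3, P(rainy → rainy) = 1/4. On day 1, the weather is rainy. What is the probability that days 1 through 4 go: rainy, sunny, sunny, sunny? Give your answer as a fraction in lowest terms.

1/3

Day 1 is given. For each transition, use the conditional probability from the current state:
P(sunny | rainy) = 3/4; P(sunny | sunny) = 2/3; P(sunny | sunny) = 2/3.
P = 3/4 × 2/3 × 2/3 = 12/36 = 1/3.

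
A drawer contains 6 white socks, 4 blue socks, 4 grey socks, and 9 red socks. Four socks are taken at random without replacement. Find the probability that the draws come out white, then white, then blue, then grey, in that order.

4/1771

Multiply the probability of each draw given the previous ones:
P = 6/23 × 5/22 × 4/21 × 4/20 = 480/212520 = 4/1771.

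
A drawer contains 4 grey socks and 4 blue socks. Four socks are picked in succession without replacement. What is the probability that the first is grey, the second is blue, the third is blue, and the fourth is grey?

3/35

Multiply the probability of each draw given the previous ones:
P = 4/8 × 4/7 × 3/6 × 3/5 = 144/1680 = 3/35.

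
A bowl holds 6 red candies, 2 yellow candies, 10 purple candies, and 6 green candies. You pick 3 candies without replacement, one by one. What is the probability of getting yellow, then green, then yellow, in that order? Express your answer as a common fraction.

Chain rule:
P = 2/24 × 6/23 × 1/22 = 12/12144 = 1/1012.

1/1012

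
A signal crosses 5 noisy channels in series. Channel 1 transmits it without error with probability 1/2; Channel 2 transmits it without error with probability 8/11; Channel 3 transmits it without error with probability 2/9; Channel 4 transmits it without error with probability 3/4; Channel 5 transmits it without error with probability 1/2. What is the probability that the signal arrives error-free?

Each stage is reached only if all earlier stages succeed, so
P = 1/2 × 8/11 × 2/9 × 3/4 × 1/2 = 48/1584 = 1/33.

1/33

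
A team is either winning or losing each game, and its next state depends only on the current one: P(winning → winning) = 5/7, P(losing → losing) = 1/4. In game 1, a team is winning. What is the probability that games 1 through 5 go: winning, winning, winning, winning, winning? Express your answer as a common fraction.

Game 1 is given. For each transition, use the conditional probability from the current state:
P(winning | winning) = 5/7; P(winning | winning) = 5/7; P(winning | winning) = 5/7; P(winning | winning) = 5/7.
P = 5/7 × 5/7 × 5/7 × 5/7 = 625/2401.

625/2401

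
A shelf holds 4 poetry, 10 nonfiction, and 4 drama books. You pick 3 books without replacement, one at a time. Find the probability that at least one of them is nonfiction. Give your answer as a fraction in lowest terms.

95/102

P(no nonfiction) = 8/18 × 7/17 × 6/16 = 336/4896 = 7/102.
P(at least one) = 1 − 7/102 = 95/102.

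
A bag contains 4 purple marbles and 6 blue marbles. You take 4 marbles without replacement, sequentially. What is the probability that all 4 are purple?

1/210

P(every draw is purple) = 4/10 × 3/9 × 2/8 × 1/7 = 24/5040 = 1/210.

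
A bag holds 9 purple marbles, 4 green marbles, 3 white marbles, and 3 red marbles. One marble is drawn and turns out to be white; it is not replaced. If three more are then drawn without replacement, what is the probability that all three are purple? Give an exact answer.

7/68

After the first draw, 9 of the remaining 18 marbles are purple.
P = 9/18 × 8/17 × 7/16 = 504/4896 = 7/68.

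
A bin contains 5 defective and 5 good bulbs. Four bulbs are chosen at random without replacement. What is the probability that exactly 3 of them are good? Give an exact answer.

One ordering (good drawn first) has probability 5/10 × 4/9 × 3/8 × 5/7 = 300/5040 = 5/84.
There are C(4,3) = 4 such orderings, each equally likely, so P = 4 × 5/84 = 5/21.

5/21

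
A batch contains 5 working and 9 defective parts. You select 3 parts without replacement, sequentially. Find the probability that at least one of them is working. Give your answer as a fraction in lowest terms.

P(no working) = 9/14 × 8/13 × 7/12 = 504/2184 = 3/13.
P(at least one) = 1 − 3/13 = 10/13.

10/13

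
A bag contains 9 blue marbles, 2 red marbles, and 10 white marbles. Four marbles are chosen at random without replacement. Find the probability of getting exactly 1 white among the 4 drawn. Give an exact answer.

110/399

One ordering (white drawn first) has probability 10/21 × 11/20 × 10/19 × 9/18 = 9900/143640 = 55/798.
There are C(4,1) = 4 such orderings, each equally likely, so P = 4 × 55/798 = 110/399.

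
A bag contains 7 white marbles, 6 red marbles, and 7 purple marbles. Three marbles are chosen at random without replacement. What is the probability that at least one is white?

P(no white) = 13/20 × 12/19 × 11/18 = 1716/6840 = 143/570.
P(at least one) = 1 − 143/570 = 427/570.

427/570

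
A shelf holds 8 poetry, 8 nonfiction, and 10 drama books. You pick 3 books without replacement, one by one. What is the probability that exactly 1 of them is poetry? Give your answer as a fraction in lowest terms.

153/325

One ordering (poetry drawn first) has probability 8/26 × 18/25 × 17/24 = 2448/15600 = 51/325.
There are C(3,1) = 3 such orderings, each equally likely, so P = 3 × 51/325 = 153/325.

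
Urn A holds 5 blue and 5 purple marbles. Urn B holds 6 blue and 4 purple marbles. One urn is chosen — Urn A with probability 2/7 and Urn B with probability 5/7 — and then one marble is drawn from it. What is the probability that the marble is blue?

From Urn A: P(blue) = 5/10.
From Urn B: P(blue) = 6/10.
Total probability = (2/7)(5/10) + (5/7)(6/10) = 4/7.

4/7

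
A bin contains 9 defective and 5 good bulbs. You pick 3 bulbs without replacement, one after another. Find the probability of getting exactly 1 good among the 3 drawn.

45/91

One ordering (good drawn first) has probability 5/14 × 9/13 × 8/12 = 360/2184 = 15/91.
There are C(3,1) = 3 such orderings, each equally likely, so P = 3 × 15/91 = 45/91.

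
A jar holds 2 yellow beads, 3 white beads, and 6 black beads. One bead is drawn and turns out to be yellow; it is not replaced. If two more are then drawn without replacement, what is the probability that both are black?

With the first bead removed, 6 black remain out of 10.
P = 6/10 × 5/9 = 30/90 = 1/3.

1/3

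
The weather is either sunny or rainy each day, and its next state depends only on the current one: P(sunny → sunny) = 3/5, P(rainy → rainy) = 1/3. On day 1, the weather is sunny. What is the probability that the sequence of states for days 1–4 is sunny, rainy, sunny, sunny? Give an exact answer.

Day 1 is given. For each transition, use the conditional probability from the current state:
P(rainy | sunny) = 2/5; P(sunny | rainy) = 2/3; P(sunny | sunny) = 3/5.
P = 2/5 × 2/3 × 3/5 = 12/75 = 4/25.

4/25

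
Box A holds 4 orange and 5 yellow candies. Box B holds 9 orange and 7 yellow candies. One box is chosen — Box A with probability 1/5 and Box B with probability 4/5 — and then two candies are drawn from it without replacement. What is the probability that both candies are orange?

From Box A: P(both orange) = (4/9)(3/8) = 1/6.
From Box B: P(both orange) = (9/16)(8/15) = 3/10.
Total probability = (1/5)(1/6) + (4/5)(3/10) = 41/150.

41/150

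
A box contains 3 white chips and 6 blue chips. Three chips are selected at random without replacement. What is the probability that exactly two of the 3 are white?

One ordering (white drawn first) has probability 3/9 × 2/8 × 6/7 = 36/504 = 1/14.
There are C(3,2) = 3 such orderings, each equally likely, so P = 3 × 1/14 = 3/14.

3/14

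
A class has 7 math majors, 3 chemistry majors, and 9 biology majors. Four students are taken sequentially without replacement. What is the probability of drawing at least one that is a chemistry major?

514/969

P(no chemistry majors) = 16/19 × 15/18 × 14/17 × 13/16 = 43680/93024 = 455/969.
P(at least one) = 1 − 455/969 = 514/969.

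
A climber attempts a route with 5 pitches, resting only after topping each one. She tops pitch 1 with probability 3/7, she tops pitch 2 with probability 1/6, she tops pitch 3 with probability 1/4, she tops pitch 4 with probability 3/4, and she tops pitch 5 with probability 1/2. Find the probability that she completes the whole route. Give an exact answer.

Multiplying along the chain,
P = 3/7 × 1/6 × 1/4 × 3/4 × 1/2 = 9/1344 = 3/448.

3/448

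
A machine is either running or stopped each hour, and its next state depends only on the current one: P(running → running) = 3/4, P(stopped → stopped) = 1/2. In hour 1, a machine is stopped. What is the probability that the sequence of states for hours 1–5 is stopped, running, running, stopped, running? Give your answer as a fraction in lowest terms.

3/64

Hour 1 is given. For each transition, use the conditional probability from the current state:
P(running | stopped) = 1/2; P(running | running) = 3/4; P(stopped | running) = 1/4; P(running | stopped) = 1/2.
P = 1/2 × 3/4 × 1/4 × 1/2 = 3/64.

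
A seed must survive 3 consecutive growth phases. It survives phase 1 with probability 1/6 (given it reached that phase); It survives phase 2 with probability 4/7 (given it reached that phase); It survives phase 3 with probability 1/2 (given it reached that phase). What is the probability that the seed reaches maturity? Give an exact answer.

The events are sequential, so multiply the conditional probabilities:
P = 1/6 × 4/7 × 1/2 = 4/84 = 1/21.

1/21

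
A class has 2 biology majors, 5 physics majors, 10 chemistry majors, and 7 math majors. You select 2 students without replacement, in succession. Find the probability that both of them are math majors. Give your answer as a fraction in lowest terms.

P(all math majors) = 7/24 × 6/23 = 42/552 = 7/92.

7/92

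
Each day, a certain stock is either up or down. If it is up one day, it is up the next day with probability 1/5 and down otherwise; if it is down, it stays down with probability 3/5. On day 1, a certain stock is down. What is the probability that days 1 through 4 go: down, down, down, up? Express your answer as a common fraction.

18/125

Day 1 is given. For each transition, use the conditional probability from the current state:
P(down | down) = 3/5; P(down | down) = 3/5; P(up | down) = 2/5.
P = 3/5 × 3/5 × 2/5 = 18/125.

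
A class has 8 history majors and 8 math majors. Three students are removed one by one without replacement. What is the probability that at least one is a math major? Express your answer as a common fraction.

9/10

P(no math majors) = 8/16 × 7/15 × 6/14 = 336/3360 = 1/10.
P(at least one) = 1 − 1/10 = 9/10.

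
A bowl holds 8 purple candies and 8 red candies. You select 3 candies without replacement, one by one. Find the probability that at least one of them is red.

P(no red) = 8/16 × 7/15 × 6/14 = 336/3360 = 1/10.
P(at least one) = 1 − 1/10 = 9/10.

9/10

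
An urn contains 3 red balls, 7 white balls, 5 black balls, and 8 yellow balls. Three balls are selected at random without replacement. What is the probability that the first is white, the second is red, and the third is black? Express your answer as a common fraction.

Chain rule:
P = 7/23 × 3/22 × 5/21 = 105/10626 = 5/506.

5/506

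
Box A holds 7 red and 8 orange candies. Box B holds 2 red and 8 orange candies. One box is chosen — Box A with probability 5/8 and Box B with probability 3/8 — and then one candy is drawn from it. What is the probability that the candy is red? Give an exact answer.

11/30

From Box A: P(red) = 7/15.
From Box B: P(red) = 2/10.
Total probability = (5/8)(7/15) + (3/8)(2/10) = 11/30.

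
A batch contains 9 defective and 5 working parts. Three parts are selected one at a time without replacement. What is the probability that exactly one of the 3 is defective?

45/182

One ordering (defective drawn first) has probability 9/14 × 5/13 × 4/12 = 180/2184 = 15/182.
There are C(3,1) = 3 such orderings, each equally likely, so P = 3 × 15/182 = 45/182.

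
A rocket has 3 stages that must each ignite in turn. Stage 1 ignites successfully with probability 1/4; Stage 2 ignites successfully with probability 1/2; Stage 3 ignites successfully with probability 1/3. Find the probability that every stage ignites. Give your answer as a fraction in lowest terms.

1/24

Multiplying along the chain,
P = 1/4 × 1/2 × 1/3 = 1/24.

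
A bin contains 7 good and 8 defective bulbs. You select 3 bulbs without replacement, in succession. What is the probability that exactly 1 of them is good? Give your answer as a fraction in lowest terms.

One ordering (good drawn first) has probability 7/15 × 8/14 × 7/13 = 392/2730 = 28/195.
There are C(3,1) = 3 such orderings, each equally likely, so P = 3 × 28/195 = 28/65.

28/65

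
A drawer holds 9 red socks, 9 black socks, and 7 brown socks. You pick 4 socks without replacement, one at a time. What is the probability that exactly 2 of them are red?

432/1265

One ordering (red drawn first) has probability 9/25 × 8/24 × 16/23 × 15/22 = 17280/303600 = 72/1265.
There are C(4,2) = 6 such orderings, each equally likely, so P = 6 × 72/1265 = 432/1265.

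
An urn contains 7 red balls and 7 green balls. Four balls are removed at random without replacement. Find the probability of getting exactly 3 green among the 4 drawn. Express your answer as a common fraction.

35/143

One ordering (green drawn first) has probability 7/14 × 6/13 × 5/12 × 7/11 = 1470/24024 = 35/572.
There are C(4,3) = 4 such orderings, each equally likely, so P = 4 × 35/572 = 35/143.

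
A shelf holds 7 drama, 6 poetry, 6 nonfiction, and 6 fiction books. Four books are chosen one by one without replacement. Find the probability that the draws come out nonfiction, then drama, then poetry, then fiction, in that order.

63/12650

Each draw changes the counts, so multiply the conditional probabilities along the sequence:
P = 6/25 × 7/24 × 6/23 × 6/22 = 1512/303600 = 63/12650.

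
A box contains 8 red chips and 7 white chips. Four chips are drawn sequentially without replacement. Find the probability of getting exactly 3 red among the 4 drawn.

One ordering (red drawn first) has probability 8/15 × 7/14 × 6/13 × 7/12 = 2352/32760 = 14/195.
There are C(4,3) = 4 such orderings, each equally likely, so P = 4 × 14/195 = 56/195.

56/195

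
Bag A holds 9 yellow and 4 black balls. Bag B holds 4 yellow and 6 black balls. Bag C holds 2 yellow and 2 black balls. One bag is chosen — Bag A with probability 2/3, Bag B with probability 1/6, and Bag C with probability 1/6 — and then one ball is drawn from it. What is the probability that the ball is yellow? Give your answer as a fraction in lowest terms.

159/260

From Bag A: P(yellow) = 9/13.
From Bag B: P(yellow) = 4/10.
From Bag C: P(yellow) = 2/4.
Total probability = (2/3)(9/13) + (1/6)(4/10) + (1/6)(2/4) = 159/260.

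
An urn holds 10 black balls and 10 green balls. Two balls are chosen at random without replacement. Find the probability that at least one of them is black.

P(no black) = 10/20 × 9/19 = 90/380 = 9/38.
P(at least one) = 1 − 9/38 = 29/38.

29/38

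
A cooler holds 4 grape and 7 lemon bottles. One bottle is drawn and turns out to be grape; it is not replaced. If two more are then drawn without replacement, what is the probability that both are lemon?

After the first draw, 7 of the remaining 10 bottles are lemon.
P = 7/10 × 6/9 = 42/90 = 7/15.

7/15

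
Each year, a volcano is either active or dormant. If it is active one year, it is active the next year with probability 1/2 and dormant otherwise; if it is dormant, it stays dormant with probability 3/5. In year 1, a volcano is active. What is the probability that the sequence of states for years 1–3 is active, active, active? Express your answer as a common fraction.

1/4

Year 1 is given. For each transition, use the conditional probability from the current state:
P(active | active) = 1/2; P(active | active) = 1/2.
P = 1/2 × 1/2 = 1/4.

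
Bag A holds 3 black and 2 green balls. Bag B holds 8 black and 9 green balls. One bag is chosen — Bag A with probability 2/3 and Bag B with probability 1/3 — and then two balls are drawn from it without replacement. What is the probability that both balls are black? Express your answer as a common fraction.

From Bag A: P(both black) = (3/5)(2/4) = 3/10.
From Bag B: P(both black) = (8/17)(7/16) = 7/34.
Total probability = (2/3)(3/10) + (1/3)(7/34) = 137/510.

137/510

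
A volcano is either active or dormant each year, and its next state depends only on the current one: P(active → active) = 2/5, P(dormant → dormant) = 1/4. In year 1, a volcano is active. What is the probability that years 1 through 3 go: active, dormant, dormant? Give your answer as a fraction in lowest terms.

3/20

Year 1 is given. For each transition, use the conditional probability from the current state:
P(dormant | active) = 3/5; P(dormant | dormant) = 1/4.
P = 3/5 × 1/4 = 3/20.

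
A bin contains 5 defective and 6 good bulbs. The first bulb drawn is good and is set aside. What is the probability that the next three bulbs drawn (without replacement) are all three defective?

With the first bulb removed, 5 defective remain out of 10.
P = 5/10 × 4/9 × 3/8 = 60/720 = 1/12.

1/12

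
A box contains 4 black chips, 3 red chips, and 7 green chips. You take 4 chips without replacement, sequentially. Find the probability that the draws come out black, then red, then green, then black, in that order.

Multiply the probability of each draw given the previous ones:
P = 4/14 × 3/13 × 7/12 × 3/11 = 252/24024 = 3/286.

3/286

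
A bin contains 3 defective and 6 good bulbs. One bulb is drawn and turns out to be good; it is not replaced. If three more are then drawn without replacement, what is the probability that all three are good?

After the first draw, 5 of the remaining 8 bulbs are good.
P = 5/8 × 4/7 × 3/6 = 60/336 = 5/28.

5/28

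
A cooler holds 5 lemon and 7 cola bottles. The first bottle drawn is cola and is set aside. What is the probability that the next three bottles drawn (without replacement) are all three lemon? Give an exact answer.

2/33

After the first draw, 5 of the remaining 11 bottles are lemon.
P = 5/11 × 4/10 × 3/9 = 60/990 = 2/33.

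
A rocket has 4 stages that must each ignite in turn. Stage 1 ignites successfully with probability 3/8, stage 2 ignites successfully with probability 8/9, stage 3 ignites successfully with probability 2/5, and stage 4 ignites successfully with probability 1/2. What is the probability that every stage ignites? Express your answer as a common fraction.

1/15

Each stage is reached only if all earlier stages succeed, so
P = 3/8 × 8/9 × 2/5 × 1/2 = 48/720 = 1/15.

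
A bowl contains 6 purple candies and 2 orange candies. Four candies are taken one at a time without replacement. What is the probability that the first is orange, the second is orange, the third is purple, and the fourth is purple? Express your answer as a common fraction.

Chain rule:
P = 2/8 × 1/7 × 6/6 × 5/5 = 60/1680 = 1/28.

1/28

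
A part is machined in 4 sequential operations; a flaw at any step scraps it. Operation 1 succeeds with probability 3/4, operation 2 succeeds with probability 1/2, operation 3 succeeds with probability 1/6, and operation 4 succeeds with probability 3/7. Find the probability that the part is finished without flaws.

Multiplying along the chain,
P = 3/4 × 1/2 × 1/6 × 3/7 = 9/336 = 3/112.

3/112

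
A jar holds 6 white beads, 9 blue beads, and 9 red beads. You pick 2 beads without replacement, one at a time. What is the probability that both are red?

3/23

P(all red) = 9/24 × 8/23 = 72/552 = 3/23.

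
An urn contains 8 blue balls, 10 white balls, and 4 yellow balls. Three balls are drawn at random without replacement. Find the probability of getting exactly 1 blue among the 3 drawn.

26/55

One ordering (blue drawn first) has probability 8/22 × 14/21 × 13/20 = 1456/9240 = 26/165.
There are C(3,1) = 3 such orderings, each equally likely, so P = 3 × 26/165 = 26/55.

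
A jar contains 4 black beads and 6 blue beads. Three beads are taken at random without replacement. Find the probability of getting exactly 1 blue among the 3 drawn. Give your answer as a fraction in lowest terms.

3/10

One ordering (blue drawn first) has probability 6/10 × 4/9 × 3/8 = 72/720 = 1/10.
There are C(3,1) = 3 such orderings, each equally likely, so P = 3 × 1/10 = 3/10.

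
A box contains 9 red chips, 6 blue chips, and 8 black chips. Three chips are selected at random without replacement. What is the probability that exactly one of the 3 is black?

120/253

One ordering (black drawn first) has probability 8/23 × 15/22 × 14/21 = 1680/10626 = 40/253.
There are C(3,1) = 3 such orderings, each equally likely, so P = 3 × 40/253 = 120/253.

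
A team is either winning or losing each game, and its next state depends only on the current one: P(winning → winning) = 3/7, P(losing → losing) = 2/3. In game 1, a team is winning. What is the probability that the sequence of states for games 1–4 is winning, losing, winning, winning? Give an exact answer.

Game 1 is given. For each transition, use the conditional probability from the current state:
P(losing | winning) = 4/7; P(winning | losing) = 1/3; P(winning | winning) = 3/7.
P = 4/7 × 1/3 × 3/7 = 12/147 = 4/49.

4/49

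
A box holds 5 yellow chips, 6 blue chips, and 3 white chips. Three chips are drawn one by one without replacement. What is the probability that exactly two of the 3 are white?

33/364

One ordering (white drawn first) has probability 3/14 × 2/13 × 11/12 = 66/2184 = 11/364.
There are C(3,2) = 3 such orderings, each equally likely, so P = 3 × 11/364 = 33/364.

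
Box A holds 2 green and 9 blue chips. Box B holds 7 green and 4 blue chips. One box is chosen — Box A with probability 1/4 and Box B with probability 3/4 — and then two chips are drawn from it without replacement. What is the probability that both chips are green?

16/55

From Box A: P(both green) = (2/11)(1/10) = 1/55.
From Box B: P(both green) = (7/11)(6/10) = 21/55.
Total probability = (1/4)(1/55) + (3/4)(21/55) = 16/55.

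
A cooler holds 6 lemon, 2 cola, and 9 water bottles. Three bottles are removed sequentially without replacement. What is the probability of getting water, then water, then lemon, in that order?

Chain rule:
P = 9/17 × 8/16 × 6/15 = 432/4080 = 9/85.

9/85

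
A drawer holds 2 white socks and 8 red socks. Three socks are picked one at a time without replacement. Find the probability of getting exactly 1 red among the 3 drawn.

1/15

One ordering (red drawn first) has probability 8/10 × 2/9 × 1/8 = 16/720 = 1/45.
There are C(3,1) = 3 such orderings, each equally likely, so P = 3 × 1/45 = 1/15.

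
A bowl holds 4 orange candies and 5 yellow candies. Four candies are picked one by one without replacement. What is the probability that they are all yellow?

P(all yellow) = 5/9 × 4/8 × 3/7 × 2/6 = 120/3024 = 5/126.

5/126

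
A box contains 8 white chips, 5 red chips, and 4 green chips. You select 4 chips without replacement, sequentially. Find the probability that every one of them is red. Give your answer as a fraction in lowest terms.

1/476

P = 5/17 × 4/16 × 3/15 × 2/14 = 120/57120 = 1/476.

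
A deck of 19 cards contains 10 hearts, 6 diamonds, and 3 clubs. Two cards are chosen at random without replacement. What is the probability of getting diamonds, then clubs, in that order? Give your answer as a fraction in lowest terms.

Multiply the probability of each draw given the previous ones:
P = 6/19 × 3/18 = 18/342 = 1/19.

1/19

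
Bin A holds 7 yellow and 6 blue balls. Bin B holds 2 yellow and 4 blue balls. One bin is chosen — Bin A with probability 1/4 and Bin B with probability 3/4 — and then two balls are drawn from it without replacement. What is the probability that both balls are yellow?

61/520

From Bin A: P(both yellow) = (7/13)(6/12) = 7/26.
From Bin B: P(both yellow) = (2/6)(1/5) = 1/15.
Total probability = (1/4)(7/26) + (3/4)(1/15) = 61/520.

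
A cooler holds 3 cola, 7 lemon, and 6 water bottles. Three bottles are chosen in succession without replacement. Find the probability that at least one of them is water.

P(no water) = 10/16 × 9/15 × 8/14 = 720/3360 = 3/14.
P(at least one) = 1 − 3/14 = 11/14.

11/14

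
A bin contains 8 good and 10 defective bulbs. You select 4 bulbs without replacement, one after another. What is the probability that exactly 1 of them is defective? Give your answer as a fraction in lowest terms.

One ordering (defective drawn first) has probability 10/18 × 8/17 × 7/16 × 6/15 = 3360/73440 = 7/153.
There are C(4,1) = 4 such orderings, each equally likely, so P = 4 × 7/153 = 28/153.

28/153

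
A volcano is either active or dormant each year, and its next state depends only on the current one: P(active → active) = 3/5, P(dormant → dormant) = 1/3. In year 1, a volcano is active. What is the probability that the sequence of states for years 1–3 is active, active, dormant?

Year 1 is given. For each transition, use the conditional probability from the current state:
P(active | active) = 3/5; P(dormant | active) = 2/5.
P = 3/5 × 2/5 = 6/25.

6/25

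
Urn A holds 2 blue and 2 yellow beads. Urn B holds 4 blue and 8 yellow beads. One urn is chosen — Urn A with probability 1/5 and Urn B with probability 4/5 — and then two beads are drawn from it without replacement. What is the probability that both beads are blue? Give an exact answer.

7/66

From Urn A: P(both blue) = (2/4)(1/3) = 1/6.
From Urn B: P(both blue) = (4/12)(3/11) = 1/11.
Total probability = (1/5)(1/6) + (4/5)(1/11) = 7/66.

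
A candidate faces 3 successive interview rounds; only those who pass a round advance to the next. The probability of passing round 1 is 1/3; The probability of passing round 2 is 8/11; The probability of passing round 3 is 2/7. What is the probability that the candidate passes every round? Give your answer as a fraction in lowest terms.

16/231

The events are sequential, so multiply the conditional probabilities:
P = 1/3 × 8/11 × 2/7 = 16/231.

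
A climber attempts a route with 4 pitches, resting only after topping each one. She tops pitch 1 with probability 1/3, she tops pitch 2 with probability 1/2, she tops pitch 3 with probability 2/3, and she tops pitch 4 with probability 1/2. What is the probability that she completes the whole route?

1/18

The events are sequential, so multiply the conditional probabilities:
P = 1/3 × 1/2 × 2/3 × 1/2 = 2/36 = 1/18.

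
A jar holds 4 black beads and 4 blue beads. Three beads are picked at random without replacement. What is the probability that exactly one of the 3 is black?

3/7

One ordering (black drawn first) has probability 4/8 × 4/7 × 3/6 = 48/336 = 1/7.
There are C(3,1) = 3 such orderings, each equally likely, so P = 3 × 1/7 = 3/7.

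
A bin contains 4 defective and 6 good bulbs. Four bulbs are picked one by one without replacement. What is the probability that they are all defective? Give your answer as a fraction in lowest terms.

1/210

P = 4/10 × 3/9 × 2/8 × 1/7 = 24/5040 = 1/210.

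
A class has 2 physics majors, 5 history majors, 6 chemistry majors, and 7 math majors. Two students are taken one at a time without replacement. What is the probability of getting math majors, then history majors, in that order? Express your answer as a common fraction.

7/76

Chain rule:
P = 7/20 × 5/19 = 35/380 = 7/76.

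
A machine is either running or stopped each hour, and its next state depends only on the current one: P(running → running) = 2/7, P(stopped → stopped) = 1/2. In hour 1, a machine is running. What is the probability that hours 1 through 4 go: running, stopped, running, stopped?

25/98

Hour 1 is given. For each transition, use the conditional probability from the current state:
P(stopped | running) = 5/7; P(running | stopped) = 1/2; P(stopped | running) = 5/7.
P = 5/7 × 1/2 × 5/7 = 25/98.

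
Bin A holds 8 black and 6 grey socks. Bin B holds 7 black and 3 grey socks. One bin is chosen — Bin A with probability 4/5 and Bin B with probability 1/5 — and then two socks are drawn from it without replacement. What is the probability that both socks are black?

331/975

From Bin A: P(both black) = (8/14)(7/13) = 4/13.
From Bin B: P(both black) = (7/10)(6/9) = 7/15.
Total probability = (4/5)(4/13) + (1/5)(7/15) = 331/975.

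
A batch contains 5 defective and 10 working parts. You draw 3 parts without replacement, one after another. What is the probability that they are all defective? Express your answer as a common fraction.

2/91

P(every draw is defective) = 5/15 × 4/14 × 3/13 = 60/2730 = 2/91.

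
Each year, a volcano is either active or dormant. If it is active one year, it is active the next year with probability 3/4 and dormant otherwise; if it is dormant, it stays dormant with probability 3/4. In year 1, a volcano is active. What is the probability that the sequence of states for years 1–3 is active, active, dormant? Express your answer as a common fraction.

Year 1 is given. For each transition, use the conditional probability from the current state:
P(active | active) = 3/4; P(dormant | active) = 1/4.
P = 3/4 × 1/4 = 3/16.

3/16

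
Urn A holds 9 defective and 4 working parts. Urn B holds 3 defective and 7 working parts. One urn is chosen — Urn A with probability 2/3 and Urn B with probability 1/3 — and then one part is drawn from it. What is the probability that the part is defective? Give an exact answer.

73/130

From Urn A: P(defective) = 9/13.
From Urn B: P(defective) = 3/10.
Total probability = (2/3)(9/13) + (1/3)(3/10) = 73/130.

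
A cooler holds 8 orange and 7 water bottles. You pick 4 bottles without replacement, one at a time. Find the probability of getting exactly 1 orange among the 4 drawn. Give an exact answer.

8/39

One ordering (orange drawn first) has probability 8/15 × 7/14 × 6/13 × 5/12 = 1680/32760 = 2/39.
There are C(4,1) = 4 such orderings, each equally likely, so P = 4 × 2/39 = 8/39.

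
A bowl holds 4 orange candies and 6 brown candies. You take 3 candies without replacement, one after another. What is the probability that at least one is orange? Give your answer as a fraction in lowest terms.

5/6

P(no orange) = 6/10 × 5/9 × 4/8 = 120/720 = 1/6.
P(at least one) = 1 − 1/6 = 5/6.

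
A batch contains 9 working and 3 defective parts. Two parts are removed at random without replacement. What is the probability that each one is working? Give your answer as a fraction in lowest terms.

P(every draw is working) = 9/12 × 8/11 = 72/132 = 6/11.

6/11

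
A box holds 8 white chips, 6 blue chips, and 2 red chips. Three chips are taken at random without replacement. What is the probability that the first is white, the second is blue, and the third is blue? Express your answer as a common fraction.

1/14

Chain rule:
P = 8/16 × 6/15 × 5/14 = 240/3360 = 1/14.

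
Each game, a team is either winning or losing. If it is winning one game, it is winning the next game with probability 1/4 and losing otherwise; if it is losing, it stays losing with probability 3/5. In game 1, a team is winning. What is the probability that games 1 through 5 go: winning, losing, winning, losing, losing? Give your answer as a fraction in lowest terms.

27/200

Game 1 is given. For each transition, use the conditional probability from the current state:
P(losing | winning) = 3/4; P(winning | losing) = 2/5; P(losing | winning) = 3/4; P(losing | losing) = 3/5.
P = 3/4 × 2/5 × 3/4 × 3/5 = 54/400 = 27/200.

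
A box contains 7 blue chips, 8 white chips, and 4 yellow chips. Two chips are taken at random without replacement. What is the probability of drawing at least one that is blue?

35/57

P(no blue) = 12/19 × 11/18 = 132/342 = 22/57.
P(at least one) = 1 − 22/57 = 35/57.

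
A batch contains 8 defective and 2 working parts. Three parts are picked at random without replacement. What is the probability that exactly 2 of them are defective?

7/15

One ordering (defective drawn first) has probability 8/10 × 7/9 × 2/8 = 112/720 = 7/45.
There are C(3,2) = 3 such orderings, each equally likely, so P = 3 × 7/45 = 7/15.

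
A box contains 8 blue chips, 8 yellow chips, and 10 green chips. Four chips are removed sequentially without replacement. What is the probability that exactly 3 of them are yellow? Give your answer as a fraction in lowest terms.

504/7475

One ordering (yellow drawn first) has probability 8/26 × 7/25 × 6/24 × 18/23 = 6048/358800 = 126/7475.
There are C(4,3) = 4 such orderings, each equally likely, so P = 4 × 126/7475 = 504/7475.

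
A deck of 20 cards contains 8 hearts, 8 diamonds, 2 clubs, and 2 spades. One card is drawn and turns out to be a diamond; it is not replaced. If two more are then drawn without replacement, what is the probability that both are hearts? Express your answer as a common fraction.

With the first card removed, 8 hearts remain out of 19.
P = 8/19 × 7/18 = 56/342 = 28/171.

28/171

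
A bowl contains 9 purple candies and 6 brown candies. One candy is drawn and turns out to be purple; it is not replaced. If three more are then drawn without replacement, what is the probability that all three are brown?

5/91

After the first draw, 6 of the remaining 14 candies are brown.
P = 6/14 × 5/13 × 4/12 = 120/2184 = 5/91.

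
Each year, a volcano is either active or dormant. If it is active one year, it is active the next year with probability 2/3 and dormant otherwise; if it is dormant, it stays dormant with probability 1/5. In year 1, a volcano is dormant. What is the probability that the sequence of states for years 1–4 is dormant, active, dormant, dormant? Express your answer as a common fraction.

Year 1 is given. For each transition, use the conditional probability from the current state:
P(active | dormant) = 4/5; P(dormant | active) = 1/3; P(dormant | dormant) = 1/5.
P = 4/5 × 1/3 × 1/5 = 4/75.

4/75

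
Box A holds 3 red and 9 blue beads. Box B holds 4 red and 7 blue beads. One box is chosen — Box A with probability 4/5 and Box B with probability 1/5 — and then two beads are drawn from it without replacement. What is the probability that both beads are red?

16/275

From Box A: P(both red) = (3/12)(2/11) = 1/22.
From Box B: P(both red) = (4/11)(3/10) = 6/55.
Total probability = (4/5)(1/22) + (1/5)(6/55) = 16/275.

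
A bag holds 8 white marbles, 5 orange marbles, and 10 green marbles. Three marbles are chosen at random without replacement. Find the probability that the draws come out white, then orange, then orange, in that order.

80/5313

Multiply the probability of each draw given the previous ones:
P = 8/23 × 5/22 × 4/21 = 160/10626 = 80/5313.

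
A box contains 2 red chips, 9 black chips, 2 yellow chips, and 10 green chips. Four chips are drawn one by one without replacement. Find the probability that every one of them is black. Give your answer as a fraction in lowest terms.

P = 9/23 × 8/22 × 7/21 × 6/20 = 3024/212520 = 18/1265.

18/1265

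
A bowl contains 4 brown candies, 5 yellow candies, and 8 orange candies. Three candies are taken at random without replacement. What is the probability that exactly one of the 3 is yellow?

One ordering (yellow drawn first) has probability 5/17 × 12/16 × 11/15 = 660/4080 = 11/68.
There are C(3,1) = 3 such orderings, each equally likely, so P = 3 × 11/68 = 33/68.

33/68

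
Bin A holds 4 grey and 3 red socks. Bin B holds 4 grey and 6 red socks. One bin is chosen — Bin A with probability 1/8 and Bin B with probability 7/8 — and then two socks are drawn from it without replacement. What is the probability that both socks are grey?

From Bin A: P(both grey) = (4/7)(3/6) = 2/7.
From Bin B: P(both grey) = (4/10)(3/9) = 2/15.
Total probability = (1/8)(2/7) + (7/8)(2/15) = 16/105.

16/105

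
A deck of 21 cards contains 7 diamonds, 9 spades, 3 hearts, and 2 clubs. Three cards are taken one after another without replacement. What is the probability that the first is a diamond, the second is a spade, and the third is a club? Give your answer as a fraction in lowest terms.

Chain rule:
P = 7/21 × 9/20 × 2/19 = 126/7980 = 3/190.

3/190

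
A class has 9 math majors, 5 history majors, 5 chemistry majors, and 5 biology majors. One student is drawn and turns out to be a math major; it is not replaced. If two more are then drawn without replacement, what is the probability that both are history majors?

After the first draw, 5 of the remaining 23 students are history majors.
P = 5/23 × 4/22 = 20/506 = 10/253.

10/253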